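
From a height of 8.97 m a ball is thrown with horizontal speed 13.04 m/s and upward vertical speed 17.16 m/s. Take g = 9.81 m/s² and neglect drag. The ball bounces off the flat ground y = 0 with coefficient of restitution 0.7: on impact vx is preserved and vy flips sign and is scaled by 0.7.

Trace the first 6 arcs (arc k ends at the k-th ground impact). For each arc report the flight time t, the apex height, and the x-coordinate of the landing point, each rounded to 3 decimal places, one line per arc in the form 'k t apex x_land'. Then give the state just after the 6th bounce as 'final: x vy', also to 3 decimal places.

1 3.960 23.978 51.642
2 3.095 11.749 92.006
3 2.167 5.757 120.261
4 1.517 2.821 140.039
5 1.062 1.382 153.884
6 0.743 0.677 163.576
final: 163.576 2.552

Arc 1: start y=8.970, vy=17.160 → t=3.960, apex=23.978, x_land=51.642, impact vy=-21.690
  bounce: vy ← 0.7·21.690 = 15.183
Arc 2: start y=0.000, vy=15.183 → t=3.095, apex=11.749, x_land=92.006, impact vy=-15.183
  bounce: vy ← 0.7·15.183 = 10.628
Arc 3: start y=0.000, vy=10.628 → t=2.167, apex=5.757, x_land=120.261, impact vy=-10.628
  bounce: vy ← 0.7·10.628 = 7.440
Arc 4: start y=0.000, vy=7.440 → t=1.517, apex=2.821, x_land=140.039, impact vy=-7.440
  bounce: vy ← 0.7·7.440 = 5.208
Arc 5: start y=0.000, vy=5.208 → t=1.062, apex=1.382, x_land=153.884, impact vy=-5.208
  bounce: vy ← 0.7·5.208 = 3.645
Arc 6: start y=0.000, vy=3.645 → t=0.743, apex=0.677, x_land=163.576, impact vy=-3.645
  bounce: vy ← 0.7·3.645 = 2.552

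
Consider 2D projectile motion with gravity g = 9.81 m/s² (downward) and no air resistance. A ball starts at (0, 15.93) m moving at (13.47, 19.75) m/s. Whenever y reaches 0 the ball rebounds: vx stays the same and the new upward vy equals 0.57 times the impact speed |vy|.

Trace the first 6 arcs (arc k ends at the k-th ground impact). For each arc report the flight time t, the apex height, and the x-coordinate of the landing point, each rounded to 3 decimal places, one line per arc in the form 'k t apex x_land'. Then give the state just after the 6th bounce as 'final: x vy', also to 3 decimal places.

1 4.715 35.811 63.515
2 3.080 11.635 105.006
3 1.756 3.780 128.656
4 1.001 1.228 142.137
5 0.570 0.399 149.821
6 0.325 0.130 154.201
final: 154.201 0.909

Arc 1: start y=15.930, vy=19.750 → t=4.715, apex=35.811, x_land=63.515, impact vy=-26.507
  bounce: vy ← 0.57·26.507 = 15.109
Arc 2: start y=0.000, vy=15.109 → t=3.080, apex=11.635, x_land=105.006, impact vy=-15.109
  bounce: vy ← 0.57·15.109 = 8.612
Arc 3: start y=0.000, vy=8.612 → t=1.756, apex=3.780, x_land=128.656, impact vy=-8.612
  bounce: vy ← 0.57·8.612 = 4.909
Arc 4: start y=0.000, vy=4.909 → t=1.001, apex=1.228, x_land=142.137, impact vy=-4.909
  bounce: vy ← 0.57·4.909 = 2.798
Arc 5: start y=0.000, vy=2.798 → t=0.570, apex=0.399, x_land=149.821, impact vy=-2.798
  bounce: vy ← 0.57·2.798 = 1.595
Arc 6: start y=0.000, vy=1.595 → t=0.325, apex=0.130, x_land=154.201, impact vy=-1.595
  bounce: vy ← 0.57·1.595 = 0.909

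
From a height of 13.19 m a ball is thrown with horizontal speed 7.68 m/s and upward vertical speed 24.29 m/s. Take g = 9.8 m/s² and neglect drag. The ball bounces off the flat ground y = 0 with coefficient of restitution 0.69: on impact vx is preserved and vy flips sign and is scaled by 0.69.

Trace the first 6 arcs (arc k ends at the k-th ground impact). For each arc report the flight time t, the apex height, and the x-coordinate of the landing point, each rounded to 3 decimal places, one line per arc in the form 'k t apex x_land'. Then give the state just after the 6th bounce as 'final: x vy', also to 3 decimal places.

Arc 1: start y=13.190, vy=24.290 → t=5.451, apex=43.292, x_land=41.863, impact vy=-29.130
  bounce: vy ← 0.69·29.130 = 20.099
Arc 2: start y=0.000, vy=20.099 → t=4.102, apex=20.611, x_land=73.366, impact vy=-20.099
  bounce: vy ← 0.69·20.099 = 13.869
Arc 3: start y=0.000, vy=13.869 → t=2.830, apex=9.813, x_land=95.103, impact vy=-13.869
  bounce: vy ← 0.69·13.869 = 9.569
Arc 4: start y=0.000, vy=9.569 → t=1.953, apex=4.672, x_land=110.101, impact vy=-9.569
  bounce: vy ← 0.69·9.569 = 6.603
Arc 5: start y=0.000, vy=6.603 → t=1.348, apex=2.224, x_land=120.450, impact vy=-6.603
  bounce: vy ← 0.69·6.603 = 4.556
Arc 6: start y=0.000, vy=4.556 → t=0.930, apex=1.059, x_land=127.591, impact vy=-4.556
  bounce: vy ← 0.69·4.556 = 3.144

1 5.451 43.292 41.863
2 4.102 20.611 73.366
3 2.830 9.813 95.103
4 1.953 4.672 110.101
5 1.348 2.224 120.450
6 0.930 1.059 127.591
final: 127.591 3.144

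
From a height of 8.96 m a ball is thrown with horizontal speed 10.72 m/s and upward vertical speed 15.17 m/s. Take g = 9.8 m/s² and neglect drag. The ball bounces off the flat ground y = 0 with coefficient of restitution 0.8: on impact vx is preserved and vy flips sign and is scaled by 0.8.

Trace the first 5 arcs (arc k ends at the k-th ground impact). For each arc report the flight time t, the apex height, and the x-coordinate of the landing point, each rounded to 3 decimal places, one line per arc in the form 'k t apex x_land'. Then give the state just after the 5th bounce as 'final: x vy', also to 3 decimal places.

1 3.603 20.701 38.628
2 3.289 13.249 73.883
3 2.631 8.479 102.086
4 2.105 5.427 124.649
5 1.684 3.473 142.700
final: 142.700 6.600

Arc 1: start y=8.960, vy=15.170 → t=3.603, apex=20.701, x_land=38.628, impact vy=-20.143
  bounce: vy ← 0.8·20.143 = 16.114
Arc 2: start y=0.000, vy=16.114 → t=3.289, apex=13.249, x_land=73.883, impact vy=-16.114
  bounce: vy ← 0.8·16.114 = 12.892
Arc 3: start y=0.000, vy=12.892 → t=2.631, apex=8.479, x_land=102.086, impact vy=-12.892
  bounce: vy ← 0.8·12.892 = 10.313
Arc 4: start y=0.000, vy=10.313 → t=2.105, apex=5.427, x_land=124.649, impact vy=-10.313
  bounce: vy ← 0.8·10.313 = 8.251
Arc 5: start y=0.000, vy=8.251 → t=1.684, apex=3.473, x_land=142.700, impact vy=-8.251
  bounce: vy ← 0.8·8.251 = 6.600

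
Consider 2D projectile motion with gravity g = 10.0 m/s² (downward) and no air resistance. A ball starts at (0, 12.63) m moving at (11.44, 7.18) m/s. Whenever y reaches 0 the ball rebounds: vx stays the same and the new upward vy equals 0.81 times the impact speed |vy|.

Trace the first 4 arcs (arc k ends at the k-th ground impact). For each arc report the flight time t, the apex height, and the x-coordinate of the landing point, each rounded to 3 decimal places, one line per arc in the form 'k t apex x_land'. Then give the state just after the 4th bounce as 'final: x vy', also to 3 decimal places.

1 2.462 15.208 28.165
2 2.825 9.978 60.486
3 2.288 6.546 86.667
4 1.854 4.295 107.872
final: 107.872 7.507

Arc 1: start y=12.630, vy=7.180 → t=2.462, apex=15.208, x_land=28.165, impact vy=-17.440
  bounce: vy ← 0.81·17.440 = 14.126
Arc 2: start y=0.000, vy=14.126 → t=2.825, apex=9.978, x_land=60.486, impact vy=-14.126
  bounce: vy ← 0.81·14.126 = 11.442
Arc 3: start y=0.000, vy=11.442 → t=2.288, apex=6.546, x_land=86.667, impact vy=-11.442
  bounce: vy ← 0.81·11.442 = 9.268
Arc 4: start y=0.000, vy=9.268 → t=1.854, apex=4.295, x_land=107.872, impact vy=-9.268
  bounce: vy ← 0.81·9.268 = 7.507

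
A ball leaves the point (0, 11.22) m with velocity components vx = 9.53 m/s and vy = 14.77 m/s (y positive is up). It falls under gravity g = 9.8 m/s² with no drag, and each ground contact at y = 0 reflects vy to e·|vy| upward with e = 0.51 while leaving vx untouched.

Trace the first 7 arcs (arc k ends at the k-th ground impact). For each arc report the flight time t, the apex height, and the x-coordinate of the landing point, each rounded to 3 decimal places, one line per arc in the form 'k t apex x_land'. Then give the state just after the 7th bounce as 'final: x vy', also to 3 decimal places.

1 3.643 22.350 34.716
2 2.178 5.813 55.477
3 1.111 1.512 66.065
4 0.567 0.393 71.464
5 0.289 0.102 74.218
6 0.147 0.027 75.623
7 0.075 0.007 76.339
final: 76.339 0.188

Arc 1: start y=11.220, vy=14.770 → t=3.643, apex=22.350, x_land=34.716, impact vy=-20.930
  bounce: vy ← 0.51·20.930 = 10.674
Arc 2: start y=0.000, vy=10.674 → t=2.178, apex=5.813, x_land=55.477, impact vy=-10.674
  bounce: vy ← 0.51·10.674 = 5.444
Arc 3: start y=0.000, vy=5.444 → t=1.111, apex=1.512, x_land=66.065, impact vy=-5.444
  bounce: vy ← 0.51·5.444 = 2.776
Arc 4: start y=0.000, vy=2.776 → t=0.567, apex=0.393, x_land=71.464, impact vy=-2.776
  bounce: vy ← 0.51·2.776 = 1.416
Arc 5: start y=0.000, vy=1.416 → t=0.289, apex=0.102, x_land=74.218, impact vy=-1.416
  bounce: vy ← 0.51·1.416 = 0.722
Arc 6: start y=0.000, vy=0.722 → t=0.147, apex=0.027, x_land=75.623, impact vy=-0.722
  bounce: vy ← 0.51·0.722 = 0.368
Arc 7: start y=0.000, vy=0.368 → t=0.075, apex=0.007, x_land=76.339, impact vy=-0.368
  bounce: vy ← 0.51·0.368 = 0.188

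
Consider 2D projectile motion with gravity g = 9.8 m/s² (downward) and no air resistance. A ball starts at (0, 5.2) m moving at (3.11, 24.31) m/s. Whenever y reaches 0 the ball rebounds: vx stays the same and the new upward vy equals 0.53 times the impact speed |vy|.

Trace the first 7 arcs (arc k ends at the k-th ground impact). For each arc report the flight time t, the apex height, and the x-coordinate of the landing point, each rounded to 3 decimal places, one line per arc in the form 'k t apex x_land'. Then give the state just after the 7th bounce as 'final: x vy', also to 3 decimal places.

1 5.167 35.352 16.068
2 2.847 9.930 24.923
3 1.509 2.789 29.616
4 0.800 0.784 32.103
5 0.424 0.220 33.421
6 0.225 0.062 34.120
7 0.119 0.017 34.490
final: 34.490 0.309

Arc 1: start y=5.200, vy=24.310 → t=5.167, apex=35.352, x_land=16.068, impact vy=-26.323
  bounce: vy ← 0.53·26.323 = 13.951
Arc 2: start y=0.000, vy=13.951 → t=2.847, apex=9.930, x_land=24.923, impact vy=-13.951
  bounce: vy ← 0.53·13.951 = 7.394
Arc 3: start y=0.000, vy=7.394 → t=1.509, apex=2.789, x_land=29.616, impact vy=-7.394
  bounce: vy ← 0.53·7.394 = 3.919
Arc 4: start y=0.000, vy=3.919 → t=0.800, apex=0.784, x_land=32.103, impact vy=-3.919
  bounce: vy ← 0.53·3.919 = 2.077
Arc 5: start y=0.000, vy=2.077 → t=0.424, apex=0.220, x_land=33.421, impact vy=-2.077
  bounce: vy ← 0.53·2.077 = 1.101
Arc 6: start y=0.000, vy=1.101 → t=0.225, apex=0.062, x_land=34.120, impact vy=-1.101
  bounce: vy ← 0.53·1.101 = 0.583
Arc 7: start y=0.000, vy=0.583 → t=0.119, apex=0.017, x_land=34.490, impact vy=-0.583
  bounce: vy ← 0.53·0.583 = 0.309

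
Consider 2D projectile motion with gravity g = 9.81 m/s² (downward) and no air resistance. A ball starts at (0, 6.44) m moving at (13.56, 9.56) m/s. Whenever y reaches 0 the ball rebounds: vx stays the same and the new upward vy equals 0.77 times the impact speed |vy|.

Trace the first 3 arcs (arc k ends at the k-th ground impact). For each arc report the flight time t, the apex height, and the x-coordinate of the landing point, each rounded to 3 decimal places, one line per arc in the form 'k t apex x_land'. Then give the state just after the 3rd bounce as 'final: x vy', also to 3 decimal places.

Arc 1: start y=6.440, vy=9.560 → t=2.479, apex=11.098, x_land=33.611, impact vy=-14.756
  bounce: vy ← 0.77·14.756 = 11.362
Arc 2: start y=0.000, vy=11.362 → t=2.316, apex=6.580, x_land=65.023, impact vy=-11.362
  bounce: vy ← 0.77·11.362 = 8.749
Arc 3: start y=0.000, vy=8.749 → t=1.784, apex=3.901, x_land=89.210, impact vy=-8.749
  bounce: vy ← 0.77·8.749 = 6.737

1 2.479 11.098 33.611
2 2.316 6.580 65.023
3 1.784 3.901 89.210
final: 89.210 6.737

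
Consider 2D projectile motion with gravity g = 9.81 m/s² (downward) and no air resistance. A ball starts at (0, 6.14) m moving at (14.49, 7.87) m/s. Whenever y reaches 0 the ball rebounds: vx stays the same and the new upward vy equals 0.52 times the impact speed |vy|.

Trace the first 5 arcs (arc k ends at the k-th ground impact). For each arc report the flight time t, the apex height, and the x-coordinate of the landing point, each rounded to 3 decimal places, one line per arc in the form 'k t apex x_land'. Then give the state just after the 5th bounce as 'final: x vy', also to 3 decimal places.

Arc 1: start y=6.140, vy=7.870 → t=2.179, apex=9.297, x_land=31.573, impact vy=-13.506
  bounce: vy ← 0.52·13.506 = 7.023
Arc 2: start y=0.000, vy=7.023 → t=1.432, apex=2.514, x_land=52.320, impact vy=-7.023
  bounce: vy ← 0.52·7.023 = 3.652
Arc 3: start y=0.000, vy=3.652 → t=0.745, apex=0.680, x_land=63.108, impact vy=-3.652
  bounce: vy ← 0.52·3.652 = 1.899
Arc 4: start y=0.000, vy=1.899 → t=0.387, apex=0.184, x_land=68.718, impact vy=-1.899
  bounce: vy ← 0.52·1.899 = 0.987
Arc 5: start y=0.000, vy=0.987 → t=0.201, apex=0.050, x_land=71.635, impact vy=-0.987
  bounce: vy ← 0.52·0.987 = 0.513

1 2.179 9.297 31.573
2 1.432 2.514 52.320
3 0.745 0.680 63.108
4 0.387 0.184 68.718
5 0.201 0.050 71.635
final: 71.635 0.513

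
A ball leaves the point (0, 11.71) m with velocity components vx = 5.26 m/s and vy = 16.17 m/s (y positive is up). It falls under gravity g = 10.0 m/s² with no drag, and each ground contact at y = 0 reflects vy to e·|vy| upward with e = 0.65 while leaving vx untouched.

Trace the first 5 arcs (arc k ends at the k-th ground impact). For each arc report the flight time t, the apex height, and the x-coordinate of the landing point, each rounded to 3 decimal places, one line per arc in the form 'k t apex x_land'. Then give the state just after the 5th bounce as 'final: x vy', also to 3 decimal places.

Arc 1: start y=11.710, vy=16.170 → t=3.843, apex=24.783, x_land=20.216, impact vy=-22.264
  bounce: vy ← 0.65·22.264 = 14.471
Arc 2: start y=0.000, vy=14.471 → t=2.894, apex=10.471, x_land=35.440, impact vy=-14.471
  bounce: vy ← 0.65·14.471 = 9.406
Arc 3: start y=0.000, vy=9.406 → t=1.881, apex=4.424, x_land=45.335, impact vy=-9.406
  bounce: vy ← 0.65·9.406 = 6.114
Arc 4: start y=0.000, vy=6.114 → t=1.223, apex=1.869, x_land=51.768, impact vy=-6.114
  bounce: vy ← 0.65·6.114 = 3.974
Arc 5: start y=0.000, vy=3.974 → t=0.795, apex=0.790, x_land=55.948, impact vy=-3.974
  bounce: vy ← 0.65·3.974 = 2.583

1 3.843 24.783 20.216
2 2.894 10.471 35.440
3 1.881 4.424 45.335
4 1.223 1.869 51.768
5 0.795 0.790 55.948
final: 55.948 2.583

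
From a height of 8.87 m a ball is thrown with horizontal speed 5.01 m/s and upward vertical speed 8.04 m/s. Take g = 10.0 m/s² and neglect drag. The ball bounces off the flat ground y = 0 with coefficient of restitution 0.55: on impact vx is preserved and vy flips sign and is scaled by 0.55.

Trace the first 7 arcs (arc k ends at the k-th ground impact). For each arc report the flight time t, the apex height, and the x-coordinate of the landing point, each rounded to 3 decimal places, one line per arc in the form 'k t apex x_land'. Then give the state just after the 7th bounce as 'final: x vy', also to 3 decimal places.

1 2.360 12.102 11.822
2 1.711 3.661 20.396
3 0.941 1.107 25.112
4 0.518 0.335 27.705
5 0.285 0.101 29.132
6 0.157 0.031 29.917
7 0.086 0.009 30.348
final: 30.348 0.237

Arc 1: start y=8.870, vy=8.040 → t=2.360, apex=12.102, x_land=11.822, impact vy=-15.558
  bounce: vy ← 0.55·15.558 = 8.557
Arc 2: start y=0.000, vy=8.557 → t=1.711, apex=3.661, x_land=20.396, impact vy=-8.557
  bounce: vy ← 0.55·8.557 = 4.706
Arc 3: start y=0.000, vy=4.706 → t=0.941, apex=1.107, x_land=25.112, impact vy=-4.706
  bounce: vy ← 0.55·4.706 = 2.588
Arc 4: start y=0.000, vy=2.588 → t=0.518, apex=0.335, x_land=27.705, impact vy=-2.588
  bounce: vy ← 0.55·2.588 = 1.424
Arc 5: start y=0.000, vy=1.424 → t=0.285, apex=0.101, x_land=29.132, impact vy=-1.424
  bounce: vy ← 0.55·1.424 = 0.783
Arc 6: start y=0.000, vy=0.783 → t=0.157, apex=0.031, x_land=29.917, impact vy=-0.783
  bounce: vy ← 0.55·0.783 = 0.431
Arc 7: start y=0.000, vy=0.431 → t=0.086, apex=0.009, x_land=30.348, impact vy=-0.431
  bounce: vy ← 0.55·0.431 = 0.237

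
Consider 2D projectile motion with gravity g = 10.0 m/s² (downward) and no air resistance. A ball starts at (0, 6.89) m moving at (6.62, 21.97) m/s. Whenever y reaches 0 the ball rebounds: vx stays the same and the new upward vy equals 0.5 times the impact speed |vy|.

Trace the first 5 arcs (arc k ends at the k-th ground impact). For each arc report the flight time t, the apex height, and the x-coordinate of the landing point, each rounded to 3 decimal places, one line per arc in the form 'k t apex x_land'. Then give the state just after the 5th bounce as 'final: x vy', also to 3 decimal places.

Arc 1: start y=6.890, vy=21.970 → t=4.688, apex=31.024, x_land=31.034, impact vy=-24.909
  bounce: vy ← 0.5·24.909 = 12.455
Arc 2: start y=0.000, vy=12.455 → t=2.491, apex=7.756, x_land=47.524, impact vy=-12.455
  bounce: vy ← 0.5·12.455 = 6.227
Arc 3: start y=0.000, vy=6.227 → t=1.245, apex=1.939, x_land=55.769, impact vy=-6.227
  bounce: vy ← 0.5·6.227 = 3.114
Arc 4: start y=0.000, vy=3.114 → t=0.623, apex=0.485, x_land=59.892, impact vy=-3.114
  bounce: vy ← 0.5·3.114 = 1.557
Arc 5: start y=0.000, vy=1.557 → t=0.311, apex=0.121, x_land=61.953, impact vy=-1.557
  bounce: vy ← 0.5·1.557 = 0.778

1 4.688 31.024 31.034
2 2.491 7.756 47.524
3 1.245 1.939 55.769
4 0.623 0.485 59.892
5 0.311 0.121 61.953
final: 61.953 0.778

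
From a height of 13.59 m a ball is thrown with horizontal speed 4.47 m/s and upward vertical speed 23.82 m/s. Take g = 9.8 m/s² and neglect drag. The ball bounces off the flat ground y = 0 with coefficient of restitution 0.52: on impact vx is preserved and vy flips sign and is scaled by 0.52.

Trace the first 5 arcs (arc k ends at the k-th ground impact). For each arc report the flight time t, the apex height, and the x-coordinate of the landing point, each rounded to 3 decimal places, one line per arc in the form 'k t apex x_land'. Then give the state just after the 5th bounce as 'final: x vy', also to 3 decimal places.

1 5.377 42.539 24.035
2 3.064 11.502 37.733
3 1.593 3.110 44.855
4 0.829 0.841 48.559
5 0.431 0.227 50.485
final: 50.485 1.098

Arc 1: start y=13.590, vy=23.820 → t=5.377, apex=42.539, x_land=24.035, impact vy=-28.875
  bounce: vy ← 0.52·28.875 = 15.015
Arc 2: start y=0.000, vy=15.015 → t=3.064, apex=11.502, x_land=37.733, impact vy=-15.015
  bounce: vy ← 0.52·15.015 = 7.808
Arc 3: start y=0.000, vy=7.808 → t=1.593, apex=3.110, x_land=44.855, impact vy=-7.808
  bounce: vy ← 0.52·7.808 = 4.060
Arc 4: start y=0.000, vy=4.060 → t=0.829, apex=0.841, x_land=48.559, impact vy=-4.060
  bounce: vy ← 0.52·4.060 = 2.111
Arc 5: start y=0.000, vy=2.111 → t=0.431, apex=0.227, x_land=50.485, impact vy=-2.111
  bounce: vy ← 0.52·2.111 = 1.098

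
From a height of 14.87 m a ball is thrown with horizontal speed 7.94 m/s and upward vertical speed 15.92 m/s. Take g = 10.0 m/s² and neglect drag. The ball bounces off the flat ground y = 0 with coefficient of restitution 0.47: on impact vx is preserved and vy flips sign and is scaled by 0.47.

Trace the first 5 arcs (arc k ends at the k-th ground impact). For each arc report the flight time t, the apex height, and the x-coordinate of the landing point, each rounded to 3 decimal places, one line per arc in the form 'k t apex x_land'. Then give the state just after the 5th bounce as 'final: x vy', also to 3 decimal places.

1 3.939 27.542 31.276
2 2.206 6.084 48.793
3 1.037 1.344 57.026
4 0.487 0.297 60.896
5 0.229 0.066 62.714
final: 62.714 0.538

Arc 1: start y=14.870, vy=15.920 → t=3.939, apex=27.542, x_land=31.276, impact vy=-23.470
  bounce: vy ← 0.47·23.470 = 11.031
Arc 2: start y=0.000, vy=11.031 → t=2.206, apex=6.084, x_land=48.793, impact vy=-11.031
  bounce: vy ← 0.47·11.031 = 5.185
Arc 3: start y=0.000, vy=5.185 → t=1.037, apex=1.344, x_land=57.026, impact vy=-5.185
  bounce: vy ← 0.47·5.185 = 2.437
Arc 4: start y=0.000, vy=2.437 → t=0.487, apex=0.297, x_land=60.896, impact vy=-2.437
  bounce: vy ← 0.47·2.437 = 1.145
Arc 5: start y=0.000, vy=1.145 → t=0.229, apex=0.066, x_land=62.714, impact vy=-1.145
  bounce: vy ← 0.47·1.145 = 0.538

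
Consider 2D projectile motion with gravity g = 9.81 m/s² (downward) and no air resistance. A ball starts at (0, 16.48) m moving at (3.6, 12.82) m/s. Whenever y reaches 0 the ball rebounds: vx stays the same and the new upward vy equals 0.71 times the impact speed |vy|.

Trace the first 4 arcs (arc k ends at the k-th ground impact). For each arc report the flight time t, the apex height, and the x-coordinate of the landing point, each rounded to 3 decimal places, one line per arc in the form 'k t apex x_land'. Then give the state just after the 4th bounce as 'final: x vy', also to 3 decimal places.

1 3.558 24.857 12.809
2 3.197 12.530 24.317
3 2.270 6.317 32.487
4 1.611 3.184 38.288
final: 38.288 5.612

Arc 1: start y=16.480, vy=12.820 → t=3.558, apex=24.857, x_land=12.809, impact vy=-22.084
  bounce: vy ← 0.71·22.084 = 15.679
Arc 2: start y=0.000, vy=15.679 → t=3.197, apex=12.530, x_land=24.317, impact vy=-15.679
  bounce: vy ← 0.71·15.679 = 11.132
Arc 3: start y=0.000, vy=11.132 → t=2.270, apex=6.317, x_land=32.487, impact vy=-11.132
  bounce: vy ← 0.71·11.132 = 7.904
Arc 4: start y=0.000, vy=7.904 → t=1.611, apex=3.184, x_land=38.288, impact vy=-7.904
  bounce: vy ← 0.71·7.904 = 5.612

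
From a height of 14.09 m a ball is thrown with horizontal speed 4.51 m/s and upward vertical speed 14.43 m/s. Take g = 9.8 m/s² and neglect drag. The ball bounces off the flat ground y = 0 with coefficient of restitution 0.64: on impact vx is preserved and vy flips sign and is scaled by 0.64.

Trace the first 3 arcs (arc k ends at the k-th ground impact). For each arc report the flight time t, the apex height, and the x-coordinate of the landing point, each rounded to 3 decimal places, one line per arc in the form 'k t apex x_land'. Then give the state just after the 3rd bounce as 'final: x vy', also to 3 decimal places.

Arc 1: start y=14.090, vy=14.430 → t=3.718, apex=24.714, x_land=16.769, impact vy=-22.009
  bounce: vy ← 0.64·22.009 = 14.086
Arc 2: start y=0.000, vy=14.086 → t=2.875, apex=10.123, x_land=29.734, impact vy=-14.086
  bounce: vy ← 0.64·14.086 = 9.015
Arc 3: start y=0.000, vy=9.015 → t=1.840, apex=4.146, x_land=38.031, impact vy=-9.015
  bounce: vy ← 0.64·9.015 = 5.769

1 3.718 24.714 16.769
2 2.875 10.123 29.734
3 1.840 4.146 38.031
final: 38.031 5.769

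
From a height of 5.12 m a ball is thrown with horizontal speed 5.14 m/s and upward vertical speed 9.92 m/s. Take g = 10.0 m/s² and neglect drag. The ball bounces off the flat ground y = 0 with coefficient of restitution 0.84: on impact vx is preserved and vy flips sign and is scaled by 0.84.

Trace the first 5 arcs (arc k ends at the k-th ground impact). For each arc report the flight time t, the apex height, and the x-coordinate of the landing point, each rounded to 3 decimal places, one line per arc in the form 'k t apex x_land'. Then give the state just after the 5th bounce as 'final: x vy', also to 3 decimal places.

1 2.409 10.040 12.383
2 2.381 7.084 24.619
3 2.000 4.999 34.898
4 1.680 3.527 43.532
5 1.411 2.489 50.785
final: 50.785 5.926

Arc 1: start y=5.120, vy=9.920 → t=2.409, apex=10.040, x_land=12.383, impact vy=-14.171
  bounce: vy ← 0.84·14.171 = 11.903
Arc 2: start y=0.000, vy=11.903 → t=2.381, apex=7.084, x_land=24.619, impact vy=-11.903
  bounce: vy ← 0.84·11.903 = 9.999
Arc 3: start y=0.000, vy=9.999 → t=2.000, apex=4.999, x_land=34.898, impact vy=-9.999
  bounce: vy ← 0.84·9.999 = 8.399
Arc 4: start y=0.000, vy=8.399 → t=1.680, apex=3.527, x_land=43.532, impact vy=-8.399
  bounce: vy ← 0.84·8.399 = 7.055
Arc 5: start y=0.000, vy=7.055 → t=1.411, apex=2.489, x_land=50.785, impact vy=-7.055
  bounce: vy ← 0.84·7.055 = 5.926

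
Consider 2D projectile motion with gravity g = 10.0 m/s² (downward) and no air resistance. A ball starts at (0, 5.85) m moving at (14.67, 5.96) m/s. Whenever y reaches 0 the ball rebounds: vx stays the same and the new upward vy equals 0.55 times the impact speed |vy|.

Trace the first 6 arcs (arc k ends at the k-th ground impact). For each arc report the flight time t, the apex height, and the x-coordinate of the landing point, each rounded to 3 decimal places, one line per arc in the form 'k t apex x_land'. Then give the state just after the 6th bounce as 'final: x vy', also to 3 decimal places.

Arc 1: start y=5.850, vy=5.960 → t=1.831, apex=7.626, x_land=26.861, impact vy=-12.350
  bounce: vy ← 0.55·12.350 = 6.792
Arc 2: start y=0.000, vy=6.792 → t=1.358, apex=2.307, x_land=46.790, impact vy=-6.792
  bounce: vy ← 0.55·6.792 = 3.736
Arc 3: start y=0.000, vy=3.736 → t=0.747, apex=0.698, x_land=57.751, impact vy=-3.736
  bounce: vy ← 0.55·3.736 = 2.055
Arc 4: start y=0.000, vy=2.055 → t=0.411, apex=0.211, x_land=63.779, impact vy=-2.055
  bounce: vy ← 0.55·2.055 = 1.130
Arc 5: start y=0.000, vy=1.130 → t=0.226, apex=0.064, x_land=67.095, impact vy=-1.130
  bounce: vy ← 0.55·1.130 = 0.622
Arc 6: start y=0.000, vy=0.622 → t=0.124, apex=0.019, x_land=68.919, impact vy=-0.622
  bounce: vy ← 0.55·0.622 = 0.342

1 1.831 7.626 26.861
2 1.358 2.307 46.790
3 0.747 0.698 57.751
4 0.411 0.211 63.779
5 0.226 0.064 67.095
6 0.124 0.019 68.919
final: 68.919 0.342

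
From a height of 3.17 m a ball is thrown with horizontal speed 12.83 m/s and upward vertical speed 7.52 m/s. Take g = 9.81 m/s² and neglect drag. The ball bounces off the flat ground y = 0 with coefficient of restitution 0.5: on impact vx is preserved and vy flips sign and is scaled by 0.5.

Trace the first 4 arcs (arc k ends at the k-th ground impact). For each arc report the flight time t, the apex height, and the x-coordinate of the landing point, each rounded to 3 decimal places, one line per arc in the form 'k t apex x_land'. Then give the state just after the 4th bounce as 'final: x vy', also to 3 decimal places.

1 1.877 6.052 24.087
2 1.111 1.513 38.338
3 0.555 0.378 45.464
4 0.278 0.095 49.027
final: 49.027 0.681

Arc 1: start y=3.170, vy=7.520 → t=1.877, apex=6.052, x_land=24.087, impact vy=-10.897
  bounce: vy ← 0.5·10.897 = 5.449
Arc 2: start y=0.000, vy=5.449 → t=1.111, apex=1.513, x_land=38.338, impact vy=-5.449
  bounce: vy ← 0.5·5.449 = 2.724
Arc 3: start y=0.000, vy=2.724 → t=0.555, apex=0.378, x_land=45.464, impact vy=-2.724
  bounce: vy ← 0.5·2.724 = 1.362
Arc 4: start y=0.000, vy=1.362 → t=0.278, apex=0.095, x_land=49.027, impact vy=-1.362
  bounce: vy ← 0.5·1.362 = 0.681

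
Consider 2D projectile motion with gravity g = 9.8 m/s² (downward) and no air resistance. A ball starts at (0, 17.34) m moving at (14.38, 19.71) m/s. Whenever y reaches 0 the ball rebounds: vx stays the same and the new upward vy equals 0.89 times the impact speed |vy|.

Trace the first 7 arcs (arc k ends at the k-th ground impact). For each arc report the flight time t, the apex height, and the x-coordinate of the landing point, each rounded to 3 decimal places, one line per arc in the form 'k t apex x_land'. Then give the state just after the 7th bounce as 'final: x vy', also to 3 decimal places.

1 4.765 37.161 68.522
2 4.902 29.435 139.011
3 4.363 23.315 201.747
4 3.883 18.468 257.581
5 3.456 14.629 307.274
6 3.076 11.587 351.500
7 2.737 9.178 390.862
final: 390.862 11.937

Arc 1: start y=17.340, vy=19.710 → t=4.765, apex=37.161, x_land=68.522, impact vy=-26.988
  bounce: vy ← 0.89·26.988 = 24.019
Arc 2: start y=0.000, vy=24.019 → t=4.902, apex=29.435, x_land=139.011, impact vy=-24.019
  bounce: vy ← 0.89·24.019 = 21.377
Arc 3: start y=0.000, vy=21.377 → t=4.363, apex=23.315, x_land=201.747, impact vy=-21.377
  bounce: vy ← 0.89·21.377 = 19.026
Arc 4: start y=0.000, vy=19.026 → t=3.883, apex=18.468, x_land=257.581, impact vy=-19.026
  bounce: vy ← 0.89·19.026 = 16.933
Arc 5: start y=0.000, vy=16.933 → t=3.456, apex=14.629, x_land=307.274, impact vy=-16.933
  bounce: vy ← 0.89·16.933 = 15.070
Arc 6: start y=0.000, vy=15.070 → t=3.076, apex=11.587, x_land=351.500, impact vy=-15.070
  bounce: vy ← 0.89·15.070 = 13.412
Arc 7: start y=0.000, vy=13.412 → t=2.737, apex=9.178, x_land=390.862, impact vy=-13.412
  bounce: vy ← 0.89·13.412 = 11.937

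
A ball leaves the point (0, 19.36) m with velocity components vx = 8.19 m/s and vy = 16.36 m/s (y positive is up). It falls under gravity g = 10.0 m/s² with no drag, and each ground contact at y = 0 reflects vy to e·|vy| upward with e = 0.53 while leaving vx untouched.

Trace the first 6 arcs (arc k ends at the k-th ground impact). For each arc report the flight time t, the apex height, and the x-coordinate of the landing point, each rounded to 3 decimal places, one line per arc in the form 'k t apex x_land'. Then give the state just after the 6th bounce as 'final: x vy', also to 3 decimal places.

1 4.195 32.742 34.357
2 2.713 9.197 56.573
3 1.438 2.584 68.347
4 0.762 0.726 74.588
5 0.404 0.204 77.895
6 0.214 0.057 79.648
final: 79.648 0.567

Arc 1: start y=19.360, vy=16.360 → t=4.195, apex=32.742, x_land=34.357, impact vy=-25.590
  bounce: vy ← 0.53·25.590 = 13.563
Arc 2: start y=0.000, vy=13.563 → t=2.713, apex=9.197, x_land=56.573, impact vy=-13.563
  bounce: vy ← 0.53·13.563 = 7.188
Arc 3: start y=0.000, vy=7.188 → t=1.438, apex=2.584, x_land=68.347, impact vy=-7.188
  bounce: vy ← 0.53·7.188 = 3.810
Arc 4: start y=0.000, vy=3.810 → t=0.762, apex=0.726, x_land=74.588, impact vy=-3.810
  bounce: vy ← 0.53·3.810 = 2.019
Arc 5: start y=0.000, vy=2.019 → t=0.404, apex=0.204, x_land=77.895, impact vy=-2.019
  bounce: vy ← 0.53·2.019 = 1.070
Arc 6: start y=0.000, vy=1.070 → t=0.214, apex=0.057, x_land=79.648, impact vy=-1.070
  bounce: vy ← 0.53·1.070 = 0.567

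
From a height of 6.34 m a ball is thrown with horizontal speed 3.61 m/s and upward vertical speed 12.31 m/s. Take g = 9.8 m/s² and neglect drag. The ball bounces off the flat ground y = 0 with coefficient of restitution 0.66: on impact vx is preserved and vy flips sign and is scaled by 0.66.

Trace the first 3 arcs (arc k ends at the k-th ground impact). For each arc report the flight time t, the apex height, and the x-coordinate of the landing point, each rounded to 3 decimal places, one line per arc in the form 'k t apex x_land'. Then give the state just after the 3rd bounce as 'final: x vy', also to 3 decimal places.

1 2.951 14.071 10.652
2 2.237 6.130 18.727
3 1.476 2.670 24.057
final: 24.057 4.775

Arc 1: start y=6.340, vy=12.310 → t=2.951, apex=14.071, x_land=10.652, impact vy=-16.607
  bounce: vy ← 0.66·16.607 = 10.961
Arc 2: start y=0.000, vy=10.961 → t=2.237, apex=6.130, x_land=18.727, impact vy=-10.961
  bounce: vy ← 0.66·10.961 = 7.234
Arc 3: start y=0.000, vy=7.234 → t=1.476, apex=2.670, x_land=24.057, impact vy=-7.234
  bounce: vy ← 0.66·7.234 = 4.775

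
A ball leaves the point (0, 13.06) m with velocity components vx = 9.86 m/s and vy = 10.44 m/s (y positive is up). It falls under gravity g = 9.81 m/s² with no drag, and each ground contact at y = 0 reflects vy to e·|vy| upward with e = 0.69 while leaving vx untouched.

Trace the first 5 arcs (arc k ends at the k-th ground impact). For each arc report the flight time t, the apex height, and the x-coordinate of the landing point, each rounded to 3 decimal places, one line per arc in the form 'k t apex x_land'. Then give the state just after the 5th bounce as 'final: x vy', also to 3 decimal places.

Arc 1: start y=13.060, vy=10.440 → t=3.012, apex=18.615, x_land=29.702, impact vy=-19.111
  bounce: vy ← 0.69·19.111 = 13.187
Arc 2: start y=0.000, vy=13.187 → t=2.688, apex=8.863, x_land=56.209, impact vy=-13.187
  bounce: vy ← 0.69·13.187 = 9.099
Arc 3: start y=0.000, vy=9.099 → t=1.855, apex=4.220, x_land=74.500, impact vy=-9.099
  bounce: vy ← 0.69·9.099 = 6.278
Arc 4: start y=0.000, vy=6.278 → t=1.280, apex=2.009, x_land=87.120, impact vy=-6.278
  bounce: vy ← 0.69·6.278 = 4.332
Arc 5: start y=0.000, vy=4.332 → t=0.883, apex=0.956, x_land=95.828, impact vy=-4.332
  bounce: vy ← 0.69·4.332 = 2.989

1 3.012 18.615 29.702
2 2.688 8.863 56.209
3 1.855 4.220 74.500
4 1.280 2.009 87.120
5 0.883 0.956 95.828
final: 95.828 2.989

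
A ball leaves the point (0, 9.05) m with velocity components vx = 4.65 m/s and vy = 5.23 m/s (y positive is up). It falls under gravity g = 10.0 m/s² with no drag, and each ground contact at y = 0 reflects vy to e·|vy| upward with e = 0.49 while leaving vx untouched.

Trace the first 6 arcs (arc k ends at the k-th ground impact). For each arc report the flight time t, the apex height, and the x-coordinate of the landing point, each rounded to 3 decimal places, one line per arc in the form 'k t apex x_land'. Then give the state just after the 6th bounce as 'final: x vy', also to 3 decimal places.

Arc 1: start y=9.050, vy=5.230 → t=1.966, apex=10.418, x_land=9.144, impact vy=-14.434
  bounce: vy ← 0.49·14.434 = 7.073
Arc 2: start y=0.000, vy=7.073 → t=1.415, apex=2.501, x_land=15.722, impact vy=-7.073
  bounce: vy ← 0.49·7.073 = 3.466
Arc 3: start y=0.000, vy=3.466 → t=0.693, apex=0.601, x_land=18.945, impact vy=-3.466
  bounce: vy ← 0.49·3.466 = 1.698
Arc 4: start y=0.000, vy=1.698 → t=0.340, apex=0.144, x_land=20.524, impact vy=-1.698
  bounce: vy ← 0.49·1.698 = 0.832
Arc 5: start y=0.000, vy=0.832 → t=0.166, apex=0.035, x_land=21.298, impact vy=-0.832
  bounce: vy ← 0.49·0.832 = 0.408
Arc 6: start y=0.000, vy=0.408 → t=0.082, apex=0.008, x_land=21.677, impact vy=-0.408
  bounce: vy ← 0.49·0.408 = 0.200

1 1.966 10.418 9.144
2 1.415 2.501 15.722
3 0.693 0.601 18.945
4 0.340 0.144 20.524
5 0.166 0.035 21.298
6 0.082 0.008 21.677
final: 21.677 0.200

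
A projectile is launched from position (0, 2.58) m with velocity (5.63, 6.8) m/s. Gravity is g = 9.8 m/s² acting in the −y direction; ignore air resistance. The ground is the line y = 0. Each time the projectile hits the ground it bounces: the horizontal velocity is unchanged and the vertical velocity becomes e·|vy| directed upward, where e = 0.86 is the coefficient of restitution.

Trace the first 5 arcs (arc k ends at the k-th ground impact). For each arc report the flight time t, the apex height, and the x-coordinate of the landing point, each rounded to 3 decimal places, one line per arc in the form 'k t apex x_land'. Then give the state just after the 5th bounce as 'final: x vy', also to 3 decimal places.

Arc 1: start y=2.580, vy=6.800 → t=1.698, apex=4.939, x_land=9.559, impact vy=-9.839
  bounce: vy ← 0.86·9.839 = 8.462
Arc 2: start y=0.000, vy=8.462 → t=1.727, apex=3.653, x_land=19.281, impact vy=-8.462
  bounce: vy ← 0.86·8.462 = 7.277
Arc 3: start y=0.000, vy=7.277 → t=1.485, apex=2.702, x_land=27.642, impact vy=-7.277
  bounce: vy ← 0.86·7.277 = 6.258
Arc 4: start y=0.000, vy=6.258 → t=1.277, apex=1.998, x_land=34.833, impact vy=-6.258
  bounce: vy ← 0.86·6.258 = 5.382
Arc 5: start y=0.000, vy=5.382 → t=1.098, apex=1.478, x_land=41.017, impact vy=-5.382
  bounce: vy ← 0.86·5.382 = 4.629

1 1.698 4.939 9.559
2 1.727 3.653 19.281
3 1.485 2.702 27.642
4 1.277 1.998 34.833
5 1.098 1.478 41.017
final: 41.017 4.629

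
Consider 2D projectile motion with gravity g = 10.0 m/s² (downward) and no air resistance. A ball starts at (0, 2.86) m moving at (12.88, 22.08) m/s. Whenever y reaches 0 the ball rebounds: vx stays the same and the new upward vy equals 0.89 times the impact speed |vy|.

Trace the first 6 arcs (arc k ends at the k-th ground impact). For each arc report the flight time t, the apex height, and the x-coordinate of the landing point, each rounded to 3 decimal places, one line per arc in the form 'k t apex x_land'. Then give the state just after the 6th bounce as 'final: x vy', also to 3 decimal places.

1 4.542 27.236 58.500
2 4.154 21.574 112.009
3 3.697 17.089 159.632
4 3.291 13.536 202.016
5 2.929 10.722 239.738
6 2.607 8.493 273.311
final: 273.311 11.599

Arc 1: start y=2.860, vy=22.080 → t=4.542, apex=27.236, x_land=58.500, impact vy=-23.339
  bounce: vy ← 0.89·23.339 = 20.772
Arc 2: start y=0.000, vy=20.772 → t=4.154, apex=21.574, x_land=112.009, impact vy=-20.772
  bounce: vy ← 0.89·20.772 = 18.487
Arc 3: start y=0.000, vy=18.487 → t=3.697, apex=17.089, x_land=159.632, impact vy=-18.487
  bounce: vy ← 0.89·18.487 = 16.454
Arc 4: start y=0.000, vy=16.454 → t=3.291, apex=13.536, x_land=202.016, impact vy=-16.454
  bounce: vy ← 0.89·16.454 = 14.644
Arc 5: start y=0.000, vy=14.644 → t=2.929, apex=10.722, x_land=239.738, impact vy=-14.644
  bounce: vy ← 0.89·14.644 = 13.033
Arc 6: start y=0.000, vy=13.033 → t=2.607, apex=8.493, x_land=273.311, impact vy=-13.033
  bounce: vy ← 0.89·13.033 = 11.599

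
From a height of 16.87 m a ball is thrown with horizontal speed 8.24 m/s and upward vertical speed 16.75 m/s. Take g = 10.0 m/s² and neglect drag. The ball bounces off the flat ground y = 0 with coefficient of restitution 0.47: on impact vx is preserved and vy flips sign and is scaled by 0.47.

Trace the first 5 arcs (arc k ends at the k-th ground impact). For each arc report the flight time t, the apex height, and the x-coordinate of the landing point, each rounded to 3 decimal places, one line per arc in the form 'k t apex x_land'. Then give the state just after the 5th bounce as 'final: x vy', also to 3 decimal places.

Arc 1: start y=16.870, vy=16.750 → t=4.161, apex=30.898, x_land=34.286, impact vy=-24.859
  bounce: vy ← 0.47·24.859 = 11.684
Arc 2: start y=0.000, vy=11.684 → t=2.337, apex=6.825, x_land=53.540, impact vy=-11.684
  bounce: vy ← 0.47·11.684 = 5.491
Arc 3: start y=0.000, vy=5.491 → t=1.098, apex=1.508, x_land=62.590, impact vy=-5.491
  bounce: vy ← 0.47·5.491 = 2.581
Arc 4: start y=0.000, vy=2.581 → t=0.516, apex=0.333, x_land=66.843, impact vy=-2.581
  bounce: vy ← 0.47·2.581 = 1.213
Arc 5: start y=0.000, vy=1.213 → t=0.243, apex=0.074, x_land=68.842, impact vy=-1.213
  bounce: vy ← 0.47·1.213 = 0.570

1 4.161 30.898 34.286
2 2.337 6.825 53.540
3 1.098 1.508 62.590
4 0.516 0.333 66.843
5 0.243 0.074 68.842
final: 68.842 0.570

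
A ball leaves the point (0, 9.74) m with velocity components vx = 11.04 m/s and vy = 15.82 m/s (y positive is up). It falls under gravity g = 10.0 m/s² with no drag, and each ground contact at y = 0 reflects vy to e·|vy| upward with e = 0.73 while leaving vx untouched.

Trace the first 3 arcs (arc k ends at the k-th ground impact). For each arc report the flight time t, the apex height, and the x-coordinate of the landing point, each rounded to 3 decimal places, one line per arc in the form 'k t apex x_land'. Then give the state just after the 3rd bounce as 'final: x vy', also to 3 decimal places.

1 3.692 22.254 40.756
2 3.080 11.859 74.761
3 2.248 6.320 99.584
final: 99.584 8.207

Arc 1: start y=9.740, vy=15.820 → t=3.692, apex=22.254, x_land=40.756, impact vy=-21.097
  bounce: vy ← 0.73·21.097 = 15.401
Arc 2: start y=0.000, vy=15.401 → t=3.080, apex=11.859, x_land=74.761, impact vy=-15.401
  bounce: vy ← 0.73·15.401 = 11.242
Arc 3: start y=0.000, vy=11.242 → t=2.248, apex=6.320, x_land=99.584, impact vy=-11.242
  bounce: vy ← 0.73·11.242 = 8.207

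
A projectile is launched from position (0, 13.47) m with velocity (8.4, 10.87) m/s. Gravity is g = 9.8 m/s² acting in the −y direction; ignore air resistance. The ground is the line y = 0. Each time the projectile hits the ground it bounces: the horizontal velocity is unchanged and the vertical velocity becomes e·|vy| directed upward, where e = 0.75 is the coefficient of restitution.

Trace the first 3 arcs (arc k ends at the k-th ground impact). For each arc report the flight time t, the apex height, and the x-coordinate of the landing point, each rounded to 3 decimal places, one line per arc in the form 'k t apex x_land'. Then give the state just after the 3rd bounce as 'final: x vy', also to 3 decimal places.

1 3.104 19.498 26.074
2 2.992 10.968 51.208
3 2.244 6.169 70.059
final: 70.059 8.247

Arc 1: start y=13.470, vy=10.870 → t=3.104, apex=19.498, x_land=26.074, impact vy=-19.549
  bounce: vy ← 0.75·19.549 = 14.662
Arc 2: start y=0.000, vy=14.662 → t=2.992, apex=10.968, x_land=51.208, impact vy=-14.662
  bounce: vy ← 0.75·14.662 = 10.996
Arc 3: start y=0.000, vy=10.996 → t=2.244, apex=6.169, x_land=70.059, impact vy=-10.996
  bounce: vy ← 0.75·10.996 = 8.247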